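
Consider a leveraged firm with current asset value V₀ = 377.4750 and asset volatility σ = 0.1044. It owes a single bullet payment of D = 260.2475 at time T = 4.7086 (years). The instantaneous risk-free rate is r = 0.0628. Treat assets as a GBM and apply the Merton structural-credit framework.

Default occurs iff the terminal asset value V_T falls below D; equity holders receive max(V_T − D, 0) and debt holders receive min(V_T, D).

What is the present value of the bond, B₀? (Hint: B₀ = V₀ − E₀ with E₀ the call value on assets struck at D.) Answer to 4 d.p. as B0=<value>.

B0=193.5988

d₁ = [ln(V₀/D) + (r + σ²/2)T] / (σ√T)
   = [ln(377.4750/260.2475) + (0.0628 + 0.5·0.1044²)·4.7086] / (0.1044·√4.7086)
   = [0.371871 + 0.321360] / 0.226541 = 3.060075
d₂ = d₁ − σ√T = 3.060075 − 0.226541 = 2.833534
N(d₁) = 0.998894,  N(d₂) = 0.997698,  e^(−rT) = 0.744011
E₀ = V₀·N(d₁) − D·e^(−rT)·N(d₂)
   = 377.4750·0.998894 − 260.2475·0.744011·0.997698 = 183.876170
B₀ = V₀ − E₀ = 377.4750 − 183.876170 = 193.598830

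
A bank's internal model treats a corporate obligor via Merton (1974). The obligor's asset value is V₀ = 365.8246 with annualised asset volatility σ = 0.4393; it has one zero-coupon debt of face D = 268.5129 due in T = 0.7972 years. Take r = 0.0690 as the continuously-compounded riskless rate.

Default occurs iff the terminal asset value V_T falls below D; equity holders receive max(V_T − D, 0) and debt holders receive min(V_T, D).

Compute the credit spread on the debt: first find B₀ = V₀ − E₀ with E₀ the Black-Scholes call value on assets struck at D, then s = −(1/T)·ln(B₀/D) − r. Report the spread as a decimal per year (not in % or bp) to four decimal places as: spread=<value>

spread=0.0568

d₁ = [ln(V₀/D) + (r + σ²/2)T] / (σ√T)
   = [ln(365.8246/268.5129) + (0.0690 + 0.5·0.4393²)·0.7972] / (0.4393·√0.7972)
   = [0.309255 + 0.131930] / 0.392234 = 1.124803
d₂ = d₁ − σ√T = 1.124803 − 0.392234 = 0.732569
N(d₁) = 0.869664,  N(d₂) = 0.768089,  e^(−rT) = 0.946479
E₀ = V₀·N(d₁) − D·e^(−rT)·N(d₂)
   = 365.8246·0.869664 − 268.5129·0.946479·0.768089 = 122.940801
B₀ = V₀ − E₀ = 365.8246 − 122.940801 = 242.883799
spread = −(1/T)·ln(B₀/D) − r = −(1/0.7972)·ln(242.883799/268.5129) − 0.0690 = 0.05683520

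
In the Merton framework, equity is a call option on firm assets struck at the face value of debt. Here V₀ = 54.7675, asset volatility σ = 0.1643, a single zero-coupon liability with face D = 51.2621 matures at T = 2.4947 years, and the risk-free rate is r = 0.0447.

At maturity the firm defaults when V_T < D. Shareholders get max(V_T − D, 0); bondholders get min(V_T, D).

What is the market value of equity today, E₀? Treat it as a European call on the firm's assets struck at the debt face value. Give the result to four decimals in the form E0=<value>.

d₁ = [ln(V₀/D) + (r + σ²/2)T] / (σ√T)
   = [ln(54.7675/51.2621) + (0.0447 + 0.5·0.1643²)·2.4947] / (0.1643·√2.4947)
   = [0.066145 + 0.145185] / 0.259506 = 0.814356
d₂ = d₁ − σ√T = 0.814356 − 0.259506 = 0.554850
N(d₁) = 0.792279,  N(d₂) = 0.710501,  e^(−rT) = 0.894480
E₀ = V₀·N(d₁) − D·e^(−rT)·N(d₂)
   = 54.7675·0.792279 − 51.2621·0.894480·0.710501 = 10.812607

E0=10.8126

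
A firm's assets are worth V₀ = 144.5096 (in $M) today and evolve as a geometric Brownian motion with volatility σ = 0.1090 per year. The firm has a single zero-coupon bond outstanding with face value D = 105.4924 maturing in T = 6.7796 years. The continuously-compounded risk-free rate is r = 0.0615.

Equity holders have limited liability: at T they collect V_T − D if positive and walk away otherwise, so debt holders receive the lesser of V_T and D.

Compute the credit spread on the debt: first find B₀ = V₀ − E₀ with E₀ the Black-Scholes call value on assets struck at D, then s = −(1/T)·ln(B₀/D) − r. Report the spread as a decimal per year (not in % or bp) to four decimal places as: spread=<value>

spread=0.0001

d₁ = [ln(V₀/D) + (r + σ²/2)T] / (σ√T)
   = [ln(144.5096/105.4924) + (0.0615 + 0.5·0.1090²)·6.7796] / (0.1090·√6.7796)
   = [0.314707 + 0.457220] / 0.283811 = 2.719866
d₂ = d₁ − σ√T = 2.719866 − 0.283811 = 2.436055
N(d₁) = 0.996735,  N(d₂) = 0.992576,  e^(−rT) = 0.659057
E₀ = V₀·N(d₁) − D·e^(−rT)·N(d₂)
   = 144.5096·0.996735 − 105.4924·0.659057·0.992576 = 75.028393
B₀ = V₀ − E₀ = 144.5096 − 75.028393 = 69.481207
spread = −(1/T)·ln(B₀/D) − r = −(1/6.7796)·ln(69.481207/105.4924) − 0.0615 = 0.00009399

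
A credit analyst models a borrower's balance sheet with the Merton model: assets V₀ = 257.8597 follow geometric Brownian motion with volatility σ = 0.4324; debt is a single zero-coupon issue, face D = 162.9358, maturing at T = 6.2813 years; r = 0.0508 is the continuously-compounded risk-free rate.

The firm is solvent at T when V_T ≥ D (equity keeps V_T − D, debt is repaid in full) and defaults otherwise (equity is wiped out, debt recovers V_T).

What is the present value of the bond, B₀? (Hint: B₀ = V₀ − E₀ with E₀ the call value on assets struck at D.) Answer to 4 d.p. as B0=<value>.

d₁ = [ln(V₀/D) + (r + σ²/2)T] / (σ√T)
   = [ln(257.8597/162.9358) + (0.0508 + 0.5·0.4324²)·6.2813] / (0.4324·√6.2813)
   = [0.459059 + 0.906297] / 1.083703 = 1.259898
d₂ = d₁ − σ√T = 1.259898 − 1.083703 = 0.176195
N(d₁) = 0.896147,  N(d₂) = 0.569930,  e^(−rT) = 0.726810
E₀ = V₀·N(d₁) − D·e^(−rT)·N(d₂)
   = 257.8597·0.896147 − 162.9358·0.726810·0.569930 = 163.587201
B₀ = V₀ − E₀ = 257.8597 − 163.587201 = 94.272499

B0=94.2725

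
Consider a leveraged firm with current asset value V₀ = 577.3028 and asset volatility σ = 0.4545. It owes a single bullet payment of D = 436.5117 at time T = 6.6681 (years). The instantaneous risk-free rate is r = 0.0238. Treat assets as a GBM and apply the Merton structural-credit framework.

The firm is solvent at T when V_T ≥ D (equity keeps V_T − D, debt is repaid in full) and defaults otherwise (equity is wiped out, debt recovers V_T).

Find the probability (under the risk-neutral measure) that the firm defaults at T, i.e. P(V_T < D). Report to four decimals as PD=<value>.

PD=0.5845

d₁ = [ln(V₀/D) + (r + σ²/2)T] / (σ√T)
   = [ln(577.3028/436.5117) + (0.0238 + 0.5·0.4545²)·6.6681] / (0.4545·√6.6681)
   = [0.279552 + 0.847416] / 1.173640 = 0.960233
d₂ = d₁ − σ√T = 0.960233 − 1.173640 = -0.213407
risk-neutral PD = N(−d₂) = N(0.213407) = 0.584495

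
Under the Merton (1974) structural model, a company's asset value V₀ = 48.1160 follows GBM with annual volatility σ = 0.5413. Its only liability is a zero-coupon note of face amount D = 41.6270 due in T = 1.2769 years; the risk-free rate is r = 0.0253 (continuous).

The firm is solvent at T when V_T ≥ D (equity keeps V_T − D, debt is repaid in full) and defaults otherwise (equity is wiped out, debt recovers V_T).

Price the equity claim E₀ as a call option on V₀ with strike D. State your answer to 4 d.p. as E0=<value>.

d₁ = [ln(V₀/D) + (r + σ²/2)T] / (σ√T)
   = [ln(48.1160/41.6270) + (0.0253 + 0.5·0.5413²)·1.2769] / (0.5413·√1.2769)
   = [0.144866 + 0.219375] / 0.611669 = 0.595487
d₂ = d₁ − σ√T = 0.595487 − 0.611669 = -0.016182
N(d₁) = 0.724241,  N(d₂) = 0.493545,  e^(−rT) = 0.968211
E₀ = V₀·N(d₁) − D·e^(−rT)·N(d₂)
   = 48.1160·0.724241 − 41.6270·0.968211·0.493545 = 14.955904

E0=14.9559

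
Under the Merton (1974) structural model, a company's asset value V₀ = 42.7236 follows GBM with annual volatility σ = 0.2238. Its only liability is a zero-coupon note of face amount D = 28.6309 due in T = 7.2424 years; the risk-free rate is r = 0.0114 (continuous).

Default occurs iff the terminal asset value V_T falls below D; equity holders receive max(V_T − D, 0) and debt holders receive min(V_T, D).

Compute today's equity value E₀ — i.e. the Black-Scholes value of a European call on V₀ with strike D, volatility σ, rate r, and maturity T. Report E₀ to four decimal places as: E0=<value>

E0=18.7204

d₁ = [ln(V₀/D) + (r + σ²/2)T] / (σ√T)
   = [ln(42.7236/28.6309) + (0.0114 + 0.5·0.2238²)·7.2424] / (0.2238·√7.2424)
   = [0.400265 + 0.263936] / 0.602284 = 1.102804
d₂ = d₁ − σ√T = 1.102804 − 0.602284 = 0.500520
N(d₁) = 0.864944,  N(d₂) = 0.691646,  e^(−rT) = 0.920753
E₀ = V₀·N(d₁) − D·e^(−rT)·N(d₂)
   = 42.7236·0.864944 − 28.6309·0.920753·0.691646 = 18.720363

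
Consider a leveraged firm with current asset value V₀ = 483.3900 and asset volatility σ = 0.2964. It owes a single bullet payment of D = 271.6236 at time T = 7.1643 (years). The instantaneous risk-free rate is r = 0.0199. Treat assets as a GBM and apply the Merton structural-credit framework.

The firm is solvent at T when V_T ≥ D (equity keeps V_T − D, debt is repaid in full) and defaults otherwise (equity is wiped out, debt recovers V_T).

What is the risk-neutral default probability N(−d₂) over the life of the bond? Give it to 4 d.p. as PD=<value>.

d₁ = [ln(V₀/D) + (r + σ²/2)T] / (σ√T)
   = [ln(483.3900/271.6236) + (0.0199 + 0.5·0.2964²)·7.1643] / (0.2964·√7.1643)
   = [0.576406 + 0.457272] / 0.793350 = 1.302928
d₂ = d₁ − σ√T = 1.302928 − 0.793350 = 0.509578
risk-neutral PD = N(−d₂) = N(-0.509578) = 0.305174

PD=0.3052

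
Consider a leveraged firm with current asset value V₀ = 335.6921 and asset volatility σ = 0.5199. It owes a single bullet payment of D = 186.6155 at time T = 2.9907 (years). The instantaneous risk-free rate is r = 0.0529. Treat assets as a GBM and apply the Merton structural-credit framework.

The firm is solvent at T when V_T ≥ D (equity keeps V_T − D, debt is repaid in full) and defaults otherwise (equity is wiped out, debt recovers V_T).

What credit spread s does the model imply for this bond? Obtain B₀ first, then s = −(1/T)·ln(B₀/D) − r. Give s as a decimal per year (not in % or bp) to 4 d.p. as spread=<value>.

spread=0.0506

d₁ = [ln(V₀/D) + (r + σ²/2)T] / (σ√T)
   = [ln(335.6921/186.6155) + (0.0529 + 0.5·0.5199²)·2.9907] / (0.5199·√2.9907)
   = [0.587144 + 0.562395] / 0.899096 = 1.278549
d₂ = d₁ − σ√T = 1.278549 − 0.899096 = 0.379453
N(d₁) = 0.899472,  N(d₂) = 0.647824,  e^(−rT) = 0.853672
E₀ = V₀·N(d₁) − D·e^(−rT)·N(d₂)
   = 335.6921·0.899472 − 186.6155·0.853672·0.647824 = 198.741796
B₀ = V₀ − E₀ = 335.6921 − 198.741796 = 136.950304
spread = −(1/T)·ln(B₀/D) − r = −(1/2.9907)·ln(136.950304/186.6155) − 0.0529 = 0.05056482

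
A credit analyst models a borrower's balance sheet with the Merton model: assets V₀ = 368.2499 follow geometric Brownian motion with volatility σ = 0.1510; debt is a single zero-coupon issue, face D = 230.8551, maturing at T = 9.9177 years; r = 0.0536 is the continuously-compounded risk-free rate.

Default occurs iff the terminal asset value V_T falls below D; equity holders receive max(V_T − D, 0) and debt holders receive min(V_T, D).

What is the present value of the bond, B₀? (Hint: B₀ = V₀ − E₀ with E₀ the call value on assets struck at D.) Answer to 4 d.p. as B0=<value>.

B0=134.9943

d₁ = [ln(V₀/D) + (r + σ²/2)T] / (σ√T)
   = [ln(368.2499/230.8551) + (0.0536 + 0.5·0.1510²)·9.9177] / (0.1510·√9.9177)
   = [0.466972 + 0.644655] / 0.475535 = 2.337635
d₂ = d₁ − σ√T = 2.337635 − 0.475535 = 1.862100
N(d₁) = 0.990297,  N(d₂) = 0.968705,  e^(−rT) = 0.587671
E₀ = V₀·N(d₁) − D·e^(−rT)·N(d₂)
   = 368.2499·0.990297 − 230.8551·0.587671·0.968705 = 233.255607
B₀ = V₀ − E₀ = 368.2499 − 233.255607 = 134.994293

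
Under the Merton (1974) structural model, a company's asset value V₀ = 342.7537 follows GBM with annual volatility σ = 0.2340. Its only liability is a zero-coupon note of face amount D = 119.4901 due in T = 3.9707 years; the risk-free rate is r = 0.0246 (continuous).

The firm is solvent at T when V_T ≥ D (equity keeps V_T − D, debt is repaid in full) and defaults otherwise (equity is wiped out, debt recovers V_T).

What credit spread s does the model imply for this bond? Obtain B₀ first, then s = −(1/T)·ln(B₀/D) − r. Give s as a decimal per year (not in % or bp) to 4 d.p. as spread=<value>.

d₁ = [ln(V₀/D) + (r + σ²/2)T] / (σ√T)
   = [ln(342.7537/119.4901) + (0.0246 + 0.5·0.2340²)·3.9707] / (0.2340·√3.9707)
   = [1.053779 + 0.206389] / 0.466283 = 2.702582
d₂ = d₁ − σ√T = 2.702582 − 0.466283 = 2.236299
N(d₁) = 0.996560,  N(d₂) = 0.987334,  e^(−rT) = 0.906940
E₀ = V₀·N(d₁) − D·e^(−rT)·N(d₂)
   = 342.7537·0.996560 − 119.4901·0.906940·0.987334 = 234.576875
B₀ = V₀ − E₀ = 342.7537 − 234.576875 = 108.176825
spread = −(1/T)·ln(B₀/D) − r = −(1/3.9707)·ln(108.176825/119.4901) − 0.0246 = 0.00045008

spread=0.0005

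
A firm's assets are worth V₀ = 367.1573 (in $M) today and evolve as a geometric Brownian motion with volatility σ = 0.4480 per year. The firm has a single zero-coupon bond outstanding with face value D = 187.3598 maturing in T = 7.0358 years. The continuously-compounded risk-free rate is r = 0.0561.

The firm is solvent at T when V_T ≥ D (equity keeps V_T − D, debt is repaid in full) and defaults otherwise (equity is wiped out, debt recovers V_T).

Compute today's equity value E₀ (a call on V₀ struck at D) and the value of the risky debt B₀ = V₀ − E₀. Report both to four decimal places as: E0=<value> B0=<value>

d₁ = [ln(V₀/D) + (r + σ²/2)T] / (σ√T)
   = [ln(367.1573/187.3598) + (0.0561 + 0.5·0.4480²)·7.0358] / (0.4480·√7.0358)
   = [0.672760 + 1.100765] / 1.188324 = 1.492459
d₂ = d₁ − σ√T = 1.492459 − 1.188324 = 0.304135
N(d₁) = 0.932211,  N(d₂) = 0.619488,  e^(−rT) = 0.673877
E₀ = V₀·N(d₁) − D·e^(−rT)·N(d₂)
   = 367.1573·0.932211 − 187.3598·0.673877·0.619488 = 264.053041
B₀ = V₀ − E₀ = 367.1573 − 264.053041 = 103.104259

E0=264.0530 B0=103.1043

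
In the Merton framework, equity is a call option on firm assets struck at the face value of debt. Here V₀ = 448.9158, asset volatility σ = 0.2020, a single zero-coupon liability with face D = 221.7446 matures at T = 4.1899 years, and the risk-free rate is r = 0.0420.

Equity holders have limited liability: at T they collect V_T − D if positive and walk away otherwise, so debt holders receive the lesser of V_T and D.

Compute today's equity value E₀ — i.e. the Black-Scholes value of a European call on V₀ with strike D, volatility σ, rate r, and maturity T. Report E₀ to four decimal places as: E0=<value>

E0=263.6486

d₁ = [ln(V₀/D) + (r + σ²/2)T] / (σ√T)
   = [ln(448.9158/221.7446) + (0.0420 + 0.5·0.2020²)·4.1899] / (0.2020·√4.1899)
   = [0.705309 + 0.261458] / 0.413479 = 2.338130
d₂ = d₁ − σ√T = 2.338130 − 0.413479 = 1.924652
N(d₁) = 0.990310,  N(d₂) = 0.972864,  e^(−rT) = 0.838638
E₀ = V₀·N(d₁) − D·e^(−rT)·N(d₂)
   = 448.9158·0.990310 − 221.7446·0.838638·0.972864 = 263.648582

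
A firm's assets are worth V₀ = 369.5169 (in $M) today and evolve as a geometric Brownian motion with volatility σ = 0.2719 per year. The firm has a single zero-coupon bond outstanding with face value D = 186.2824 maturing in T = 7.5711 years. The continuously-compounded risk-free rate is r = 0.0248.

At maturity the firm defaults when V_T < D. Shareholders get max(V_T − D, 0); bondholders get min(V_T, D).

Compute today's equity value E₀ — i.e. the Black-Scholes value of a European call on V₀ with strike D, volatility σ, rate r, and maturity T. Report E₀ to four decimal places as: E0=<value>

E0=225.3699

d₁ = [ln(V₀/D) + (r + σ²/2)T] / (σ√T)
   = [ln(369.5169/186.2824) + (0.0248 + 0.5·0.2719²)·7.5711] / (0.2719·√7.5711)
   = [0.684933 + 0.467628] / 0.748150 = 1.540547
d₂ = d₁ − σ√T = 1.540547 − 0.748150 = 0.792397
N(d₁) = 0.938286,  N(d₂) = 0.785935,  e^(−rT) = 0.828811
E₀ = V₀·N(d₁) − D·e^(−rT)·N(d₂)
   = 369.5169·0.938286 − 186.2824·0.828811·0.785935 = 225.369879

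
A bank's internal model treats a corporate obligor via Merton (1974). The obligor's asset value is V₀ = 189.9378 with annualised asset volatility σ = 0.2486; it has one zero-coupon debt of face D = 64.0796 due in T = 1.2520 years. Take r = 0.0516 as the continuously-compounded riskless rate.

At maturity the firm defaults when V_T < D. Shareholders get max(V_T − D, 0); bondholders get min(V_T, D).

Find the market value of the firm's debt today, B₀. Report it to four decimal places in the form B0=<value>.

d₁ = [ln(V₀/D) + (r + σ²/2)T] / (σ√T)
   = [ln(189.9378/64.0796) + (0.0516 + 0.5·0.2486²)·1.2520] / (0.2486·√1.2520)
   = [1.086571 + 0.103291] / 0.278166 = 4.277532
d₂ = d₁ − σ√T = 4.277532 − 0.278166 = 3.999366
N(d₁) = 0.999991,  N(d₂) = 0.999968,  e^(−rT) = 0.937439
E₀ = V₀·N(d₁) − D·e^(−rT)·N(d₂)
   = 189.9378·0.999991 − 64.0796·0.937439·0.999968 = 129.867173
B₀ = V₀ − E₀ = 189.9378 − 129.867173 = 60.070627

B0=60.0706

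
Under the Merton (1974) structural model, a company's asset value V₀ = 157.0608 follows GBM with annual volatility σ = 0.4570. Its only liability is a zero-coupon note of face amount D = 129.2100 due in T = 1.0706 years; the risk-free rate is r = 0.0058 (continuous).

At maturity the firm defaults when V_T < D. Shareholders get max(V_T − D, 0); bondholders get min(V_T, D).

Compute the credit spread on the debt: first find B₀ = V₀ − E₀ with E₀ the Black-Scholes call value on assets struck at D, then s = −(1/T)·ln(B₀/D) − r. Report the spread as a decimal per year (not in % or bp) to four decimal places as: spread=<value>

d₁ = [ln(V₀/D) + (r + σ²/2)T] / (σ√T)
   = [ln(157.0608/129.2100) + (0.0058 + 0.5·0.4570²)·1.0706] / (0.4570·√1.0706)
   = [0.195194 + 0.118006] / 0.472857 = 0.662357
d₂ = d₁ − σ√T = 0.662357 − 0.472857 = 0.189500
N(d₁) = 0.746129,  N(d₂) = 0.575150,  e^(−rT) = 0.993810
E₀ = V₀·N(d₁) − D·e^(−rT)·N(d₂)
   = 157.0608·0.746129 − 129.2100·0.993810·0.575150 = 43.332540
B₀ = V₀ − E₀ = 157.0608 − 43.332540 = 113.728260
spread = −(1/T)·ln(B₀/D) − r = −(1/1.0706)·ln(113.728260/129.2100) − 0.0058 = 0.11341079

spread=0.1134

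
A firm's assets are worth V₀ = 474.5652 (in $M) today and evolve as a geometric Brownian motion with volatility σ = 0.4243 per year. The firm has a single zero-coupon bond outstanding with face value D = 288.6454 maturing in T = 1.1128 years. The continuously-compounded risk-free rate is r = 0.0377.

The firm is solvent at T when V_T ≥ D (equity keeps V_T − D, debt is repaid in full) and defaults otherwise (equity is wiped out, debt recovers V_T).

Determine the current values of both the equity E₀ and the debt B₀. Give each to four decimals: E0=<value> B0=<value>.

E0=206.6438 B0=267.9214

d₁ = [ln(V₀/D) + (r + σ²/2)T] / (σ√T)
   = [ln(474.5652/288.6454) + (0.0377 + 0.5·0.4243²)·1.1128] / (0.4243·√1.1128)
   = [0.497200 + 0.142122] / 0.447591 = 1.428360
d₂ = d₁ − σ√T = 1.428360 − 0.447591 = 0.980769
N(d₁) = 0.923406,  N(d₂) = 0.836647,  e^(−rT) = 0.958915
E₀ = V₀·N(d₁) − D·e^(−rT)·N(d₂)
   = 474.5652·0.923406 − 288.6454·0.958915·0.836647 = 206.643820
B₀ = V₀ − E₀ = 474.5652 − 206.643820 = 267.921380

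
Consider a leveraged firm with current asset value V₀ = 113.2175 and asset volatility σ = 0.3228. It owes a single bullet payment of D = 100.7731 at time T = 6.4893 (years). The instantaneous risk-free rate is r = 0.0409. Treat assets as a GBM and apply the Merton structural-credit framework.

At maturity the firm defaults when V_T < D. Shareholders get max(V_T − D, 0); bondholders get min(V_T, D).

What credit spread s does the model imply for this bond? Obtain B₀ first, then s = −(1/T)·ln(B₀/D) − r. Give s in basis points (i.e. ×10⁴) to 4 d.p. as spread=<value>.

spread=342.8726

d₁ = [ln(V₀/D) + (r + σ²/2)T] / (σ√T)
   = [ln(113.2175/100.7731) + (0.0409 + 0.5·0.3228²)·6.4893] / (0.3228·√6.4893)
   = [0.116439 + 0.603504] / 0.822304 = 0.875520
d₂ = d₁ − σ√T = 0.875520 − 0.822304 = 0.053216
N(d₁) = 0.809354,  N(d₂) = 0.521220,  e^(−rT) = 0.766890
E₀ = V₀·N(d₁) − D·e^(−rT)·N(d₂)
   = 113.2175·0.809354 − 100.7731·0.766890·0.521220 = 51.352243
B₀ = V₀ − E₀ = 113.2175 − 51.352243 = 61.865257
spread = −(1/T)·ln(B₀/D) − r = −(1/6.4893)·ln(61.865257/100.7731) − 0.0409 = 0.03428726
in basis points: 0.03428726 × 10⁴ = 342.8726 bp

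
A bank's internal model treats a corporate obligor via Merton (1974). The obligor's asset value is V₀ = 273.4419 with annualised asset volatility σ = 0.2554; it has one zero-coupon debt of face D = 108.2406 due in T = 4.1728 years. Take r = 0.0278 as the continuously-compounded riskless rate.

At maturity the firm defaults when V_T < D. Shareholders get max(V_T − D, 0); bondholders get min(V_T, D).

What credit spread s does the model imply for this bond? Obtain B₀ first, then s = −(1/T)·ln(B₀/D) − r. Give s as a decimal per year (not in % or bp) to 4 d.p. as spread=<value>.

d₁ = [ln(V₀/D) + (r + σ²/2)T] / (σ√T)
   = [ln(273.4419/108.2406) + (0.0278 + 0.5·0.2554²)·4.1728] / (0.2554·√4.1728)
   = [0.926733 + 0.252098] / 0.521717 = 2.259523
d₂ = d₁ − σ√T = 2.259523 − 0.521717 = 1.737806
N(d₁) = 0.988075,  N(d₂) = 0.958878,  e^(−rT) = 0.890472
E₀ = V₀·N(d₁) − D·e^(−rT)·N(d₂)
   = 273.4419·0.988075 − 108.2406·0.890472·0.958878 = 177.759381
B₀ = V₀ − E₀ = 273.4419 − 177.759381 = 95.682519
spread = −(1/T)·ln(B₀/D) − r = −(1/4.1728)·ln(95.682519/108.2406) − 0.0278 = 0.00175352

spread=0.0018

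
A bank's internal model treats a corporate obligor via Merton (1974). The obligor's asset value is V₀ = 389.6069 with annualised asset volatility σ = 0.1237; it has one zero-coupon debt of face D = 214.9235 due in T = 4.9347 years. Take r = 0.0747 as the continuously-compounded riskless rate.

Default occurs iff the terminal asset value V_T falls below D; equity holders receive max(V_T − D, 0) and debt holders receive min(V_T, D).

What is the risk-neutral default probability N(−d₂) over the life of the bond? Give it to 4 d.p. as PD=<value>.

PD=0.0004

d₁ = [ln(V₀/D) + (r + σ²/2)T] / (σ√T)
   = [ln(389.6069/214.9235) + (0.0747 + 0.5·0.1237²)·4.9347] / (0.1237·√4.9347)
   = [0.594856 + 0.406377] / 0.274789 = 3.643636
d₂ = d₁ − σ√T = 3.643636 − 0.274789 = 3.368847
risk-neutral PD = N(−d₂) = N(-3.368847) = 0.000377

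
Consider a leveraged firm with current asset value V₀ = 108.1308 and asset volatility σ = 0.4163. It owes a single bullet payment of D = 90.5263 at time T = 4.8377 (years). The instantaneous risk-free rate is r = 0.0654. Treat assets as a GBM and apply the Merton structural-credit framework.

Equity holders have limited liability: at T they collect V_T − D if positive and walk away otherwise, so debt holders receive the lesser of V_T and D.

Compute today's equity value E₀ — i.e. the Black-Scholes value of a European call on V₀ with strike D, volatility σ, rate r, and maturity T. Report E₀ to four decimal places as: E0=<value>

E0=55.7709

d₁ = [ln(V₀/D) + (r + σ²/2)T] / (σ√T)
   = [ln(108.1308/90.5263) + (0.0654 + 0.5·0.4163²)·4.8377] / (0.4163·√4.8377)
   = [0.177701 + 0.735586] / 0.915642 = 0.997428
d₂ = d₁ − σ√T = 0.997428 − 0.915642 = 0.081786
N(d₁) = 0.840722,  N(d₂) = 0.532591,  e^(−rT) = 0.728778
E₀ = V₀·N(d₁) − D·e^(−rT)·N(d₂)
   = 108.1308·0.840722 − 90.5263·0.728778·0.532591 = 55.770920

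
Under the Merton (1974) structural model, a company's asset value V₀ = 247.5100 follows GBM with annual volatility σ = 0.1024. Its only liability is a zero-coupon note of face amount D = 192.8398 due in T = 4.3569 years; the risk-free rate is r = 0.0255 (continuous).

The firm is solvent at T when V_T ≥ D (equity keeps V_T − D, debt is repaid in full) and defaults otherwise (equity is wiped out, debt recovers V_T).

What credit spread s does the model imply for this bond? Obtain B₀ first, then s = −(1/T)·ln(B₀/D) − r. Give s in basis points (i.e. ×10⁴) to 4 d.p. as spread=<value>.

spread=11.0552

d₁ = [ln(V₀/D) + (r + σ²/2)T] / (σ√T)
   = [ln(247.5100/192.8398) + (0.0255 + 0.5·0.1024²)·4.3569] / (0.1024·√4.3569)
   = [0.249591 + 0.133944] / 0.213741 = 1.794387
d₂ = d₁ − σ√T = 1.794387 − 0.213741 = 1.580645
N(d₁) = 0.963624,  N(d₂) = 0.943020,  e^(−rT) = 0.894848
E₀ = V₀·N(d₁) − D·e^(−rT)·N(d₂)
   = 247.5100·0.963624 − 192.8398·0.894848·0.943020 = 75.776787
B₀ = V₀ − E₀ = 247.5100 − 75.776787 = 171.733213
spread = −(1/T)·ln(B₀/D) − r = −(1/4.3569)·ln(171.733213/192.8398) − 0.0255 = 0.00110552
in basis points: 0.00110552 × 10⁴ = 11.0552 bp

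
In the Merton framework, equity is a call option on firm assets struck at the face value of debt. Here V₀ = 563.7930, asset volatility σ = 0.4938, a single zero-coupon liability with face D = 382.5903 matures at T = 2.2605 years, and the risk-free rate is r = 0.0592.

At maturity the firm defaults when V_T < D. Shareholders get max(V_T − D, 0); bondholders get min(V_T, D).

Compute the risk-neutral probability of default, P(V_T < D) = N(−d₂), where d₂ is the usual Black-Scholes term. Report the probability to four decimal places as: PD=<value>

d₁ = [ln(V₀/D) + (r + σ²/2)T] / (σ√T)
   = [ln(563.7930/382.5903) + (0.0592 + 0.5·0.4938²)·2.2605] / (0.4938·√2.2605)
   = [0.387722 + 0.409420] / 0.742426 = 1.073699
d₂ = d₁ − σ√T = 1.073699 − 0.742426 = 0.331273
risk-neutral PD = N(−d₂) = N(-0.331273) = 0.370219

PD=0.3702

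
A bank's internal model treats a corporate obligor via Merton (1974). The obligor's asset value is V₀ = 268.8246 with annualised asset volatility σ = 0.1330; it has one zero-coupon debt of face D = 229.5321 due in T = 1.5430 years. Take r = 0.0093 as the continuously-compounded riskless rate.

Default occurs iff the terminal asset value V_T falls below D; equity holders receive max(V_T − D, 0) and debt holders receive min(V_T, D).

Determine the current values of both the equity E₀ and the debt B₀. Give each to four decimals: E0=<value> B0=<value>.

E0=45.6797 B0=223.1449

d₁ = [ln(V₀/D) + (r + σ²/2)T] / (σ√T)
   = [ln(268.8246/229.5321) + (0.0093 + 0.5·0.1330²)·1.5430] / (0.1330·√1.5430)
   = [0.158016 + 0.027997] / 0.165209 = 1.125924
d₂ = d₁ − σ√T = 1.125924 − 0.165209 = 0.960715
N(d₁) = 0.869901,  N(d₂) = 0.831652,  e^(−rT) = 0.985753
E₀ = V₀·N(d₁) − D·e^(−rT)·N(d₂)
   = 268.8246·0.869901 − 229.5321·0.985753·0.831652 = 45.679665
B₀ = V₀ − E₀ = 268.8246 − 45.679665 = 223.144935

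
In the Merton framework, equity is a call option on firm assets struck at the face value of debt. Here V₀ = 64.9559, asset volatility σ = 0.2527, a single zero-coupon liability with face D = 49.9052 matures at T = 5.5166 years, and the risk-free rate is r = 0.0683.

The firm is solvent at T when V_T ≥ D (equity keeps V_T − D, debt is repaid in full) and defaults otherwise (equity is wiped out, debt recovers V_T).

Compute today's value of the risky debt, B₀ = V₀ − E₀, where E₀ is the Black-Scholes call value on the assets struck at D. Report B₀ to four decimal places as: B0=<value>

d₁ = [ln(V₀/D) + (r + σ²/2)T] / (σ√T)
   = [ln(64.9559/49.9052) + (0.0683 + 0.5·0.2527²)·5.5166] / (0.2527·√5.5166)
   = [0.263583 + 0.552921] / 0.593528 = 1.375681
d₂ = d₁ − σ√T = 1.375681 − 0.593528 = 0.782153
N(d₁) = 0.915540,  N(d₂) = 0.782938,  e^(−rT) = 0.686064
E₀ = V₀·N(d₁) − D·e^(−rT)·N(d₂)
   = 64.9559·0.915540 − 49.9052·0.686064·0.782938 = 32.663346
B₀ = V₀ − E₀ = 64.9559 − 32.663346 = 32.292554

B0=32.2926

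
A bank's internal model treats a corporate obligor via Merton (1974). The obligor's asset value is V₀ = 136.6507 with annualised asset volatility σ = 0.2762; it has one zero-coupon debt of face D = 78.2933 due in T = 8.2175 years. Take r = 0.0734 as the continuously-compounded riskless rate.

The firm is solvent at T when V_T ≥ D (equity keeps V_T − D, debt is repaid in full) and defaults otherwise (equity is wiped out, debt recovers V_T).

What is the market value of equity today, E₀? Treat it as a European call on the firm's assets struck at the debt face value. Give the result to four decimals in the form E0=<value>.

E0=95.6340

d₁ = [ln(V₀/D) + (r + σ²/2)T] / (σ√T)
   = [ln(136.6507/78.2933) + (0.0734 + 0.5·0.2762²)·8.2175] / (0.2762·√8.2175)
   = [0.556966 + 0.916606] / 0.791760 = 1.861135
d₂ = d₁ − σ√T = 1.861135 − 0.791760 = 1.069375
N(d₁) = 0.968637,  N(d₂) = 0.857550,  e^(−rT) = 0.547078
E₀ = V₀·N(d₁) − D·e^(−rT)·N(d₂)
   = 136.6507·0.968637 − 78.2933·0.547078·0.857550 = 95.633976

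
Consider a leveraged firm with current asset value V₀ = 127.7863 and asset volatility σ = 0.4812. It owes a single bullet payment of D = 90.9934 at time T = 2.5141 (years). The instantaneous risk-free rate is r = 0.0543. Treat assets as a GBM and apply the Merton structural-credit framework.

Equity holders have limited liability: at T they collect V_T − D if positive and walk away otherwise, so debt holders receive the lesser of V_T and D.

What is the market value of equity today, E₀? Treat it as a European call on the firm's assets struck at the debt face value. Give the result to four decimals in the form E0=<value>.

d₁ = [ln(V₀/D) + (r + σ²/2)T] / (σ√T)
   = [ln(127.7863/90.9934) + (0.0543 + 0.5·0.4812²)·2.5141] / (0.4812·√2.5141)
   = [0.339572 + 0.427590] / 0.762987 = 1.005473
d₂ = d₁ − σ√T = 1.005473 − 0.762987 = 0.242486
N(d₁) = 0.842665,  N(d₂) = 0.595798,  e^(−rT) = 0.872393
E₀ = V₀·N(d₁) − D·e^(−rT)·N(d₂)
   = 127.7863·0.842665 − 90.9934·0.872393·0.595798 = 60.385445

E0=60.3854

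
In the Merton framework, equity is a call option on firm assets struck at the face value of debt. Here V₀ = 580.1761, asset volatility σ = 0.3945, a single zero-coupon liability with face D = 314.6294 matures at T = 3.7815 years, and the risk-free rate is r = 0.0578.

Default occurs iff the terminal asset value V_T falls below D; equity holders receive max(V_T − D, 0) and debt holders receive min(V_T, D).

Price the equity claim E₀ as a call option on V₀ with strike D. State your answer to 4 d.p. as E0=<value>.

E0=347.2113

d₁ = [ln(V₀/D) + (r + σ²/2)T] / (σ√T)
   = [ln(580.1761/314.6294) + (0.0578 + 0.5·0.3945²)·3.7815] / (0.3945·√3.7815)
   = [0.611936 + 0.512829] / 0.767148 = 1.466164
d₂ = d₁ − σ√T = 1.466164 − 0.767148 = 0.699017
N(d₁) = 0.928698,  N(d₂) = 0.757729,  e^(−rT) = 0.803667
E₀ = V₀·N(d₁) − D·e^(−rT)·N(d₂)
   = 580.1761·0.928698 − 314.6294·0.803667·0.757729 = 347.211284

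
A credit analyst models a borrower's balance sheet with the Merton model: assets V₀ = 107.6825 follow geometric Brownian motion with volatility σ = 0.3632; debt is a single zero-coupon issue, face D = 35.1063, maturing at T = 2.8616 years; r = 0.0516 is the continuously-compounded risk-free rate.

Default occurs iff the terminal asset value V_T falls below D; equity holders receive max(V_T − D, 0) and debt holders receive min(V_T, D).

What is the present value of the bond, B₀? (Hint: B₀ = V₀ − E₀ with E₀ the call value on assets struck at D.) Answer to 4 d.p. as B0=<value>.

d₁ = [ln(V₀/D) + (r + σ²/2)T] / (σ√T)
   = [ln(107.6825/35.1063) + (0.0516 + 0.5·0.3632²)·2.8616] / (0.3632·√2.8616)
   = [1.120806 + 0.336401] / 0.614399 = 2.371763
d₂ = d₁ − σ√T = 2.371763 − 0.614399 = 1.757364
N(d₁) = 0.991148,  N(d₂) = 0.960572,  e^(−rT) = 0.862726
E₀ = V₀·N(d₁) − D·e^(−rT)·N(d₂)
   = 107.6825·0.991148 − 35.1063·0.862726·0.960572 = 77.636376
B₀ = V₀ − E₀ = 107.6825 − 77.636376 = 30.046124

B0=30.0461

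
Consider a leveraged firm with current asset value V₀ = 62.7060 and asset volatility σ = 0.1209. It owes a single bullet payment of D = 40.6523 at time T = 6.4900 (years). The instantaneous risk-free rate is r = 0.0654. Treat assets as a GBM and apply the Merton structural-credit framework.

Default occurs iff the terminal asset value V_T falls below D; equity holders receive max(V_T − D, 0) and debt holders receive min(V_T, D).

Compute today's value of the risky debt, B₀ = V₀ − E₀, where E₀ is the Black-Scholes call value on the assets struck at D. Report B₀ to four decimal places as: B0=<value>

d₁ = [ln(V₀/D) + (r + σ²/2)T] / (σ√T)
   = [ln(62.7060/40.6523) + (0.0654 + 0.5·0.1209²)·6.4900] / (0.1209·√6.4900)
   = [0.433402 + 0.471878] / 0.307999 = 2.939232
d₂ = d₁ − σ√T = 2.939232 − 0.307999 = 2.631234
N(d₁) = 0.998355,  N(d₂) = 0.995746,  e^(−rT) = 0.654132
E₀ = V₀·N(d₁) − D·e^(−rT)·N(d₂)
   = 62.7060·0.998355 − 40.6523·0.654132·0.995746 = 36.123983
B₀ = V₀ − E₀ = 62.7060 − 36.123983 = 26.582017

B0=26.5820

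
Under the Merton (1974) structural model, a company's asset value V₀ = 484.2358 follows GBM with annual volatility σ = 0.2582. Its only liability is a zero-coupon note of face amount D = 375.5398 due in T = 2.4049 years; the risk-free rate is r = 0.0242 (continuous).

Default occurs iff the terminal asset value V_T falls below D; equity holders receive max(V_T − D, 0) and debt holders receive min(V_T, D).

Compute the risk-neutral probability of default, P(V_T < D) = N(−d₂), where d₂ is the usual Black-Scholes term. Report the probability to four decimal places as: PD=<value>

PD=0.2810

d₁ = [ln(V₀/D) + (r + σ²/2)T] / (σ√T)
   = [ln(484.2358/375.5398) + (0.0242 + 0.5·0.2582²)·2.4049] / (0.2582·√2.4049)
   = [0.254208 + 0.138363] / 0.400410 = 0.980421
d₂ = d₁ − σ√T = 0.980421 − 0.400410 = 0.580011
risk-neutral PD = N(−d₂) = N(-0.580011) = 0.280954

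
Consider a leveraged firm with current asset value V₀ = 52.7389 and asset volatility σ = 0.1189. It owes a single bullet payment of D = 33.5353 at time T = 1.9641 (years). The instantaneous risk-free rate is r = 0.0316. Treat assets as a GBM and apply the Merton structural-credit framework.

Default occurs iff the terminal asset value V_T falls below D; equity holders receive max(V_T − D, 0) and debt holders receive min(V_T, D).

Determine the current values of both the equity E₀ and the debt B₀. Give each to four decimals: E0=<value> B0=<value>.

E0=21.2236 B0=31.5153

d₁ = [ln(V₀/D) + (r + σ²/2)T] / (σ√T)
   = [ln(52.7389/33.5353) + (0.0316 + 0.5·0.1189²)·1.9641] / (0.1189·√1.9641)
   = [0.452755 + 0.075949] / 0.166634 = 3.172844
d₂ = d₁ − σ√T = 3.172844 − 0.166634 = 3.006210
N(d₁) = 0.999245,  N(d₂) = 0.998677,  e^(−rT) = 0.939821
E₀ = V₀·N(d₁) − D·e^(−rT)·N(d₂)
   = 52.7389·0.999245 − 33.5353·0.939821·0.998677 = 21.223592
B₀ = V₀ − E₀ = 52.7389 − 21.223592 = 31.515308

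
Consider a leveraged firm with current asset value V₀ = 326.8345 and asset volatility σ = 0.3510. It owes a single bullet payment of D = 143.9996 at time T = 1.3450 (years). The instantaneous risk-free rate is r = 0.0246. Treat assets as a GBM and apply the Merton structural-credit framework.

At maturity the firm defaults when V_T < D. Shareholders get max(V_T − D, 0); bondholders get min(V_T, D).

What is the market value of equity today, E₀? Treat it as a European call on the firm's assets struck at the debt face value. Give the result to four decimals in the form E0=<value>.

d₁ = [ln(V₀/D) + (r + σ²/2)T] / (σ√T)
   = [ln(326.8345/143.9996) + (0.0246 + 0.5·0.3510²)·1.3450] / (0.3510·√1.3450)
   = [0.819643 + 0.115940] / 0.407069 = 2.298339
d₂ = d₁ − σ√T = 2.298339 − 0.407069 = 1.891270
N(d₁) = 0.989229,  N(d₂) = 0.970706,  e^(−rT) = 0.967454
E₀ = V₀·N(d₁) − D·e^(−rT)·N(d₂)
   = 326.8345·0.989229 − 143.9996·0.967454·0.970706 = 188.082099

E0=188.0821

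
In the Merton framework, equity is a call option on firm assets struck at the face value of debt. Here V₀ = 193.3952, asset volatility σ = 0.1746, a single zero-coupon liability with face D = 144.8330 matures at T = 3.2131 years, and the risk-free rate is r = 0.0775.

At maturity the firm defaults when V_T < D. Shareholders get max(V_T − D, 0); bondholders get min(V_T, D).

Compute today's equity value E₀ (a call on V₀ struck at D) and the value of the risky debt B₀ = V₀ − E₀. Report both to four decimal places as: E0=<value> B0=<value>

E0=81.2869 B0=112.1083

d₁ = [ln(V₀/D) + (r + σ²/2)T] / (σ√T)
   = [ln(193.3952/144.8330) + (0.0775 + 0.5·0.1746²)·3.2131] / (0.1746·√3.2131)
   = [0.289154 + 0.297991] / 0.312973 = 1.876029
d₂ = d₁ − σ√T = 1.876029 − 0.312973 = 1.563056
N(d₁) = 0.969674,  N(d₂) = 0.940980,  e^(−rT) = 0.779568
E₀ = V₀·N(d₁) − D·e^(−rT)·N(d₂)
   = 193.3952·0.969674 − 144.8330·0.779568·0.940980 = 81.286925
B₀ = V₀ − E₀ = 193.3952 − 81.286925 = 112.108275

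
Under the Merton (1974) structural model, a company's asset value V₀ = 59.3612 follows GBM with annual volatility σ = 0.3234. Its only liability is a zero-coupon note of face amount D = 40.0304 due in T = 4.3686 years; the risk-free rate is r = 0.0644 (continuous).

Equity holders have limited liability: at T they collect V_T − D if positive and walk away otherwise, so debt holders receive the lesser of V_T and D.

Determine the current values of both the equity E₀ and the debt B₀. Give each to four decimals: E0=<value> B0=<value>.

E0=31.4516 B0=27.9096

d₁ = [ln(V₀/D) + (r + σ²/2)T] / (σ√T)
   = [ln(59.3612/40.0304) + (0.0644 + 0.5·0.3234²)·4.3686] / (0.3234·√4.3686)
   = [0.394002 + 0.509788] / 0.675945 = 1.337077
d₂ = d₁ − σ√T = 1.337077 − 0.675945 = 0.661132
N(d₁) = 0.909401,  N(d₂) = 0.745736,  e^(−rT) = 0.754773
E₀ = V₀·N(d₁) − D·e^(−rT)·N(d₂)
   = 59.3612·0.909401 − 40.0304·0.754773·0.745736 = 31.451565
B₀ = V₀ − E₀ = 59.3612 − 31.451565 = 27.909635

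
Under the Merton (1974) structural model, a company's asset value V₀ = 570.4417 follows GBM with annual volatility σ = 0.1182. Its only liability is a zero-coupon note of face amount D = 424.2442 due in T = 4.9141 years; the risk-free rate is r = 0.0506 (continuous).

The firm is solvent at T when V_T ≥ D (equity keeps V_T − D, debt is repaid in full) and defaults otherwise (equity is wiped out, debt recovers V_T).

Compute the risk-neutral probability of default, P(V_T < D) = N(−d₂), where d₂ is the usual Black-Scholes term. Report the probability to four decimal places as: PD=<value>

PD=0.0257

d₁ = [ln(V₀/D) + (r + σ²/2)T] / (σ√T)
   = [ln(570.4417/424.2442) + (0.0506 + 0.5·0.1182²)·4.9141] / (0.1182·√4.9141)
   = [0.296102 + 0.282981] / 0.262023 = 2.210047
d₂ = d₁ − σ√T = 2.210047 − 0.262023 = 1.948024
risk-neutral PD = N(−d₂) = N(-1.948024) = 0.025706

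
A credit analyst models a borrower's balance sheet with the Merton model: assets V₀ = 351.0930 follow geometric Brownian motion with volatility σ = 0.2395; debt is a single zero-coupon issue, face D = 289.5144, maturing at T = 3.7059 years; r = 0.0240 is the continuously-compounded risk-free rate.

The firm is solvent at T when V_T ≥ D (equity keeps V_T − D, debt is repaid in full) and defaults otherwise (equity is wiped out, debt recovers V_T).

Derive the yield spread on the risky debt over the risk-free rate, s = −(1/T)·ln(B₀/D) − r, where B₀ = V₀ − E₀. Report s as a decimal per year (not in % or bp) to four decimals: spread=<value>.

spread=0.0245

d₁ = [ln(V₀/D) + (r + σ²/2)T] / (σ√T)
   = [ln(351.0930/289.5144) + (0.0240 + 0.5·0.2395²)·3.7059] / (0.2395·√3.7059)
   = [0.192846 + 0.195227] / 0.461055 = 0.841708
d₂ = d₁ − σ√T = 0.841708 − 0.461055 = 0.380653
N(d₁) = 0.800024,  N(d₂) = 0.648270,  e^(−rT) = 0.914899
E₀ = V₀·N(d₁) − D·e^(−rT)·N(d₂)
   = 351.0930·0.800024 − 289.5144·0.914899·0.648270 = 109.171542
B₀ = V₀ − E₀ = 351.0930 − 109.171542 = 241.921458
spread = −(1/T)·ln(B₀/D) − r = −(1/3.7059)·ln(241.921458/289.5144) − 0.0240 = 0.02446108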